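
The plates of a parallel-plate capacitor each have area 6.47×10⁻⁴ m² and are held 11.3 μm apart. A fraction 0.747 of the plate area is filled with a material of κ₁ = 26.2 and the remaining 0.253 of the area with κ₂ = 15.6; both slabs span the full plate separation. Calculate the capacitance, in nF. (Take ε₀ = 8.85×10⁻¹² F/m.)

Side-by-side slabs ⇒ two capacitors in parallel, each spanning the full gap.
C₁ = κ₁ε₀A₁/d = 26.2 × 8.85×10⁻¹² × 4.83×10⁻⁴ / 1.13×10⁻⁵ = 9.92×10⁻⁹ F.
C₂ = κ₂ε₀A₂/d = 15.6 × 8.85×10⁻¹² × 1.64×10⁻⁴ / 1.13×10⁻⁵ = 2.00×10⁻⁹ F.
C = C₁ + C₂ = 1.19×10⁻⁸ F.

C ≈ 11.9 nF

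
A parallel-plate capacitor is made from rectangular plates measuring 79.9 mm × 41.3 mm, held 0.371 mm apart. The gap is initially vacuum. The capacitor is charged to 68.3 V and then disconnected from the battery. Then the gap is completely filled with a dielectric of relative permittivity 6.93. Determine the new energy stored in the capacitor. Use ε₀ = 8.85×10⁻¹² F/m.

U ≈ 26.5 nJ

A = 79.9 × 41.3 mm² = 3.30×10⁻³ m².
Initially C₁ = ε₀A/d = 8.85×10⁻¹² × 3.30×10⁻³ / 3.71×10⁻⁴ = 7.87×10⁻¹¹ F.
U₁ = 1.84×10⁻⁷ J.
Isolated ⇒ Q is held fixed. C₂ = 6.93 C₁ and U = Q²/(2C), so U₂/U₁ = C₁/C₂ = 0.144.
U₂ = 0.144 × 1.84×10⁻⁷ = 2.65×10⁻⁸ J.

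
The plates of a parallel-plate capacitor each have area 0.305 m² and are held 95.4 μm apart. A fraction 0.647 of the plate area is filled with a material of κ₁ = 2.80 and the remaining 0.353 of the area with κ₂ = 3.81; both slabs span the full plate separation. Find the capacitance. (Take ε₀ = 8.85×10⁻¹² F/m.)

C ≈ 89.3 nF

Side-by-side slabs ⇒ two capacitors in parallel, each spanning the full gap.
C₁ = κ₁ε₀A₁/d = 2.80 × 8.85×10⁻¹² × 0.197 / 9.54×10⁻⁵ = 5.13×10⁻⁸ F.
C₂ = κ₂ε₀A₂/d = 3.81 × 8.85×10⁻¹² × 0.108 / 9.54×10⁻⁵ = 3.81×10⁻⁸ F.
C = C₁ + C₂ = 8.93×10⁻⁸ F.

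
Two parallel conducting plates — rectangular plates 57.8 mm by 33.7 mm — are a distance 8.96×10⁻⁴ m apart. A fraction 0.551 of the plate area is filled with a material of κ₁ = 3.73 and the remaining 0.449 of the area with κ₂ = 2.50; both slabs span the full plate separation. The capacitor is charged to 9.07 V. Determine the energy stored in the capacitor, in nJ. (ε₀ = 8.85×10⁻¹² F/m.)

2.51 nJ

A = 57.8 × 33.7 mm² = 1.95×10⁻³ m².
Side-by-side slabs ⇒ two capacitors in parallel, each spanning the full gap.
C₁ = κ₁ε₀A₁/d = 3.73 × 8.85×10⁻¹² × 1.07×10⁻³ / 8.96×10⁻⁴ = 3.95×10⁻¹¹ F.
C₂ = κ₂ε₀A₂/d = 2.50 × 8.85×10⁻¹² × 8.75×10⁻⁴ / 8.96×10⁻⁴ = 2.16×10⁻¹¹ F.
C = C₁ + C₂ = 6.11×10⁻¹¹ F.
U = ½CV² = ½ × 6.11×10⁻¹¹ × (9.07)² = 2.51×10⁻⁹ J.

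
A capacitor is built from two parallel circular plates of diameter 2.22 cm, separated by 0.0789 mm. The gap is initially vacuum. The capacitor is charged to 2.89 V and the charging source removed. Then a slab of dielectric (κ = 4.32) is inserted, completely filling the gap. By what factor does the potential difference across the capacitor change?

Isolated ⇒ Q is held fixed.
C₂ = 4.32 C₁ and V = Q/C, so V₂/V₁ = C₁/C₂ = 0.231.

0.231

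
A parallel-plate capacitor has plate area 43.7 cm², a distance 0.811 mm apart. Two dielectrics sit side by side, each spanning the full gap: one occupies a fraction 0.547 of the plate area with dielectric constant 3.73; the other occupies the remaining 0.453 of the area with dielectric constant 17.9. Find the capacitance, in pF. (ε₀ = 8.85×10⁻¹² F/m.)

A = 43.7 cm² = 4.37×10⁻³ m².
Side-by-side slabs ⇒ two capacitors in parallel, each spanning the full gap.
C₁ = κ₁ε₀A₁/d = 3.73 × 8.85×10⁻¹² × 2.39×10⁻³ / 8.11×10⁻⁴ = 9.73×10⁻¹¹ F.
C₂ = κ₂ε₀A₂/d = 17.9 × 8.85×10⁻¹² × 1.98×10⁻³ / 8.11×10⁻⁴ = 3.87×10⁻¹⁰ F.
C = C₁ + C₂ = 4.84×10⁻¹⁰ F.

484 pF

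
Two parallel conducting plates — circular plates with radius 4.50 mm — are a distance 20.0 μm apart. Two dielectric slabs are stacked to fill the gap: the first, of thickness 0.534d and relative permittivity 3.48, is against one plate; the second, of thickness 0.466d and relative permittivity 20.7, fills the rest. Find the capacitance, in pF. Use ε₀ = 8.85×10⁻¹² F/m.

C ≈ 160 pF

A = π(4.50 mm)² = 6.36×10⁻⁵ m².
Stacked slabs ⇒ two capacitors in series, each with the full plate area.
C₁ = κ₁ε₀A/d₁ = 3.48 × 8.85×10⁻¹² × 6.36×10⁻⁵ / 1.07×10⁻⁵ = 1.83×10⁻¹⁰ F.
C₂ = κ₂ε₀A/d₂ = 20.7 × 8.85×10⁻¹² × 6.36×10⁻⁵ / 9.32×10⁻⁶ = 1.25×10⁻⁹ F.
C = (1/C₁ + 1/C₂)⁻¹ = 1.60×10⁻¹⁰ F.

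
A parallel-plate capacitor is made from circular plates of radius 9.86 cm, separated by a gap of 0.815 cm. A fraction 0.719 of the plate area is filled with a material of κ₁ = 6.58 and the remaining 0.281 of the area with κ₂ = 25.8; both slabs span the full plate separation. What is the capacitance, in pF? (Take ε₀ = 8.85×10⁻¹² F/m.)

397 pF

A = π(9.86 cm)² = 3.05×10⁻² m².
Side-by-side slabs ⇒ two capacitors in parallel, each spanning the full gap.
C₁ = κ₁ε₀A₁/d = 6.58 × 8.85×10⁻¹² × 2.20×10⁻² / 8.15×10⁻³ = 1.57×10⁻¹⁰ F.
C₂ = κ₂ε₀A₂/d = 25.8 × 8.85×10⁻¹² × 8.58×10⁻³ / 8.15×10⁻³ = 2.40×10⁻¹⁰ F.
C = C₁ + C₂ = 3.97×10⁻¹⁰ F.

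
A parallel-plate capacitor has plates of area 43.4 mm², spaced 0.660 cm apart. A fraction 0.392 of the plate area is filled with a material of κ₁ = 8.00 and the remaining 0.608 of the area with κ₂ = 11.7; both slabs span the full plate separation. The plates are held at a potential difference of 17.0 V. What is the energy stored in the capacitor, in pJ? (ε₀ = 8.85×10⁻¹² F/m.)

A = 43.4 mm² = 4.34×10⁻⁵ m².
Side-by-side slabs ⇒ two capacitors in parallel, each spanning the full gap.
C₁ = κ₁ε₀A₁/d = 8.00 × 8.85×10⁻¹² × 1.70×10⁻⁵ / 6.60×10⁻³ = 1.83×10⁻¹³ F.
C₂ = κ₂ε₀A₂/d = 11.7 × 8.85×10⁻¹² × 2.64×10⁻⁵ / 6.60×10⁻³ = 4.14×10⁻¹³ F.
C = C₁ + C₂ = 5.96×10⁻¹³ F.
U = ½CV² = ½ × 5.96×10⁻¹³ × (17.0)² = 8.62×10⁻¹¹ J.

U ≈ 86.2 pJ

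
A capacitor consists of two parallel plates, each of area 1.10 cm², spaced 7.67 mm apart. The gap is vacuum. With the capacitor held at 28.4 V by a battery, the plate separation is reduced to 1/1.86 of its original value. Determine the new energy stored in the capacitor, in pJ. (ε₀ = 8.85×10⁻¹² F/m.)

A = 1.10 cm² = 1.10×10⁻⁴ m².
Initially C₁ = ε₀A/d = 8.85×10⁻¹² × 1.10×10⁻⁴ / 7.67×10⁻³ = 1.27×10⁻¹³ F.
U₁ = 5.12×10⁻¹¹ J.
Battery connected ⇒ V is held fixed. C₂ = 1.86 C₁ and U = ½CV², so U₂/U₁ = C₂/C₁ = 1.86.
U₂ = 1.86 × 5.12×10⁻¹¹ = 9.52×10⁻¹¹ J.

95.2 pJ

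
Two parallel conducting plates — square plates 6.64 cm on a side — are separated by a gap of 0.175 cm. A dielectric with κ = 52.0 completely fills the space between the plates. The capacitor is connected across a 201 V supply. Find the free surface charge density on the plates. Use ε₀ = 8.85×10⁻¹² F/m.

A = (6.64 cm)² = 4.41×10⁻³ m².
C = κε₀A/d = 52.0 × 8.85×10⁻¹² × 4.41×10⁻³ / 1.75×10⁻³ = 1.16×10⁻⁹ F.
σ = Q/A = CV/A = 1.16×10⁻⁹ × 201 / 4.41×10⁻³ = 5.29×10⁻⁵ C/m².

52.9 μC/m²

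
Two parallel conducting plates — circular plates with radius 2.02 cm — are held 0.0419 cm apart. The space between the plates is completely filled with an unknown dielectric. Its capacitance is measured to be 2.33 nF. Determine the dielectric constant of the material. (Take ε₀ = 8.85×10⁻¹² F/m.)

A = π(2.02 cm)² = 1.28×10⁻³ m².
κ = Cd/(ε₀A) = 2.33×10⁻⁹ × 4.19×10⁻⁴ / (8.85×10⁻¹² × 1.28×10⁻³) = 86.1.

κ ≈ 86.1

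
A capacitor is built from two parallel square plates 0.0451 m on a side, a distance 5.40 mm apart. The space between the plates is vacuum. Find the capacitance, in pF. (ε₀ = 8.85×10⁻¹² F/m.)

A = (0.0451 m)² = 2.03×10⁻³ m².
C = ε₀A/d = 8.85×10⁻¹² × 2.03×10⁻³ / 5.40×10⁻³ = 3.33×10⁻¹² F.

3.33 pF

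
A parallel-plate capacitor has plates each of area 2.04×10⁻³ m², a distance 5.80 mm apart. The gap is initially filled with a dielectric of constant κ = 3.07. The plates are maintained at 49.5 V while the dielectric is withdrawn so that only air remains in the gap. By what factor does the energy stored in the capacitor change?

Battery connected ⇒ V is held fixed.
C₂ = 0.326 C₁ and U = ½CV², so U₂/U₁ = C₂/C₁ = 0.326.

U₂/U₁ ≈ 0.326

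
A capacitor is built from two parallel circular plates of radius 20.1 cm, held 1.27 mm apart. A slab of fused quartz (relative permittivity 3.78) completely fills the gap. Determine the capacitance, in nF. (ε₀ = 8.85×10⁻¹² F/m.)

3.34 nF

A = π(20.1 cm)² = 0.127 m².
C = κε₀A/d = 3.78 × 8.85×10⁻¹² × 0.127 / 1.27×10⁻³ = 3.34×10⁻⁹ F.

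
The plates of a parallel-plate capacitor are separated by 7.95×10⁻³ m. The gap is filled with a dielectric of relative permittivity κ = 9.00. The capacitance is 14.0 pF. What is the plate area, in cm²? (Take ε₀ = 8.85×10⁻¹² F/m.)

A = Cd/(κε₀) = 1.40×10⁻¹¹ × 7.95×10⁻³ / (9.00 × 8.85×10⁻¹²) = 1.40×10⁻³ m².

14.0 cm²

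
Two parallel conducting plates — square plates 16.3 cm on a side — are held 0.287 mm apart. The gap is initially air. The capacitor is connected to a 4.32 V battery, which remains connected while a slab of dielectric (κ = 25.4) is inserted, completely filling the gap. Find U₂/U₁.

Battery connected ⇒ V is held fixed.
C₂ = 25.4 C₁ and U = ½CV², so U₂/U₁ = C₂/C₁ = 25.4.

25.4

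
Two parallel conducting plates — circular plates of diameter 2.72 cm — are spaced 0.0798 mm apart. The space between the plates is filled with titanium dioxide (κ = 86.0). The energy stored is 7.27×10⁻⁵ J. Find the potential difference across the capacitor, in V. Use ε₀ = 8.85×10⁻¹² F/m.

V ≈ 162 V

A = π(2.72/2 cm)² = 5.81×10⁻⁴ m².
C = κε₀A/d = 86.0 × 8.85×10⁻¹² × 5.81×10⁻⁴ / 7.98×10⁻⁵ = 5.54×10⁻⁹ F.
V = √(2U/C) = √(2 × 7.27×10⁻⁵ / 5.54×10⁻⁹) = 1.62×10² V.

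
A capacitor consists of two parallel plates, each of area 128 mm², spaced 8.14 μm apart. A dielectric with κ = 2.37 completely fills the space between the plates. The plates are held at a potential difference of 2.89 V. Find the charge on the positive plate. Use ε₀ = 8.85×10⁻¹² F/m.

A = 128 mm² = 1.28×10⁻⁴ m².
C = κε₀A/d = 2.37 × 8.85×10⁻¹² × 1.28×10⁻⁴ / 8.14×10⁻⁶ = 3.30×10⁻¹⁰ F.
Q = CV = 3.30×10⁻¹⁰ × 2.89 = 9.53×10⁻¹⁰ C.

0.953 nC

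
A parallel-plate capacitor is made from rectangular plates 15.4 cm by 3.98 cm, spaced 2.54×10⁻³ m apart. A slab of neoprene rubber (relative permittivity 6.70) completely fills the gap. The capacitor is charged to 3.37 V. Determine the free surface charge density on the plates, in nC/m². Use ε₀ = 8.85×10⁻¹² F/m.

A = 15.4 × 3.98 cm² = 6.13×10⁻³ m².
C = κε₀A/d = 6.70 × 8.85×10⁻¹² × 6.13×10⁻³ / 2.54×10⁻³ = 1.43×10⁻¹⁰ F.
σ = Q/A = CV/A = 1.43×10⁻¹⁰ × 3.37 / 6.13×10⁻³ = 7.87×10⁻⁸ C/m².

78.7 nC/m²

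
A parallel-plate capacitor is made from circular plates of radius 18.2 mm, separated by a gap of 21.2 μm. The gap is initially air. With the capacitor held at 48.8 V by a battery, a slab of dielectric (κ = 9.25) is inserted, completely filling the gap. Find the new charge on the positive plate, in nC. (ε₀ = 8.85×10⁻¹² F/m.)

A = π(18.2 mm)² = 1.04×10⁻³ m².
Initially C₁ = ε₀A/d = 8.85×10⁻¹² × 1.04×10⁻³ / 2.12×10⁻⁵ = 4.34×10⁻¹⁰ F.
Q₁ = 2.12×10⁻⁸ C.
Battery connected ⇒ V is held fixed. C₂ = 9.25 C₁ and Q = CV, so Q₂/Q₁ = C₂/C₁ = 9.25.
Q₂ = 9.25 × 2.12×10⁻⁸ = 1.96×10⁻⁷ C.

196 nC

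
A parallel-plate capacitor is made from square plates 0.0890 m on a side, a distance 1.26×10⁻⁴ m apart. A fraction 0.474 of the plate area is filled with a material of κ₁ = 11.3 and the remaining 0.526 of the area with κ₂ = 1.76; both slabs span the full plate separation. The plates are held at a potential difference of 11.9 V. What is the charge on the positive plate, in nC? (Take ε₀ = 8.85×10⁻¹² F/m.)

A = (0.0890 m)² = 7.92×10⁻³ m².
Side-by-side slabs ⇒ two capacitors in parallel, each spanning the full gap.
C₁ = κ₁ε₀A₁/d = 11.3 × 8.85×10⁻¹² × 3.75×10⁻³ / 1.26×10⁻⁴ = 2.98×10⁻⁹ F.
C₂ = κ₂ε₀A₂/d = 1.76 × 8.85×10⁻¹² × 4.17×10⁻³ / 1.26×10⁻⁴ = 5.15×10⁻¹⁰ F.
C = C₁ + C₂ = 3.50×10⁻⁹ F.
Q = CV = 3.50×10⁻⁹ × 11.9 = 4.16×10⁻⁸ C.

41.6 nC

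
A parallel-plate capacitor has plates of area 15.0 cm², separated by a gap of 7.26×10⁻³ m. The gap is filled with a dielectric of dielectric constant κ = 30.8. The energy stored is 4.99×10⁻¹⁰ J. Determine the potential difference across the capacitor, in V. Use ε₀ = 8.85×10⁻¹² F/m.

A = 15.0 cm² = 1.50×10⁻³ m².
C = κε₀A/d = 30.8 × 8.85×10⁻¹² × 1.50×10⁻³ / 7.26×10⁻³ = 5.63×10⁻¹¹ F.
V = √(2U/C) = √(2 × 4.99×10⁻¹⁰ / 5.63×10⁻¹¹) = 4.21 V.

V ≈ 4.21 V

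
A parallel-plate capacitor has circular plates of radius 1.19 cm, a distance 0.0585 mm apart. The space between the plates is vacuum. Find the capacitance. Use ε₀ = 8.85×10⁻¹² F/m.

67.3 pF

A = π(1.19 cm)² = 4.45×10⁻⁴ m².
C = ε₀A/d = 8.85×10⁻¹² × 4.45×10⁻⁴ / 5.85×10⁻⁵ = 6.73×10⁻¹¹ F.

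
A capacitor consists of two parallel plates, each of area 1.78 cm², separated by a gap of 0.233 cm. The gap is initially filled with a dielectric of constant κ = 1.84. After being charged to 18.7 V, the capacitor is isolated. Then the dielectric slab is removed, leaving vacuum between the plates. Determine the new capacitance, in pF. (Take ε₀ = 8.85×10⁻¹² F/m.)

C ≈ 0.676 pF

A = 1.78 cm² = 1.78×10⁻⁴ m².
Initially C₁ = κε₀A/d = 1.84 × 8.85×10⁻¹² × 1.78×10⁻⁴ / 2.33×10⁻³ = 1.24×10⁻¹² F.
C = κε₀A/d scales with κ, so C₂/C₁ = 1/κ = 1/1.84 = 0.543.
C₂ = 0.543 × 1.24×10⁻¹² = 6.76×10⁻¹³ F.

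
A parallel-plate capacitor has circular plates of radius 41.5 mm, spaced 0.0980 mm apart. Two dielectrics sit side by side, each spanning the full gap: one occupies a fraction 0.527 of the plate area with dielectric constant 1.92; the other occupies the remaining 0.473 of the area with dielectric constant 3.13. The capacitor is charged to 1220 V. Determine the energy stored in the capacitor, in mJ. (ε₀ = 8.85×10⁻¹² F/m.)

A = π(41.5 mm)² = 5.41×10⁻³ m².
Side-by-side slabs ⇒ two capacitors in parallel, each spanning the full gap.
C₁ = κ₁ε₀A₁/d = 1.92 × 8.85×10⁻¹² × 2.85×10⁻³ / 9.80×10⁻⁵ = 4.94×10⁻¹⁰ F.
C₂ = κ₂ε₀A₂/d = 3.13 × 8.85×10⁻¹² × 2.56×10⁻³ / 9.80×10⁻⁵ = 7.23×10⁻¹⁰ F.
C = C₁ + C₂ = 1.22×10⁻⁹ F.
U = ½CV² = ½ × 1.22×10⁻⁹ × (1220)² = 9.06×10⁻⁴ J.

U ≈ 0.906 mJ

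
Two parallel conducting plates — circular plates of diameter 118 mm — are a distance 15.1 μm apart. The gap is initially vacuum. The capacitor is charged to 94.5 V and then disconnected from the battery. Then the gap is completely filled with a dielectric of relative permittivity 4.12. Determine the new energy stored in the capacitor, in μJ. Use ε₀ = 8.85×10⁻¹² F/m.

A = π(118/2 mm)² = 1.09×10⁻² m².
Initially C₁ = ε₀A/d = 8.85×10⁻¹² × 1.09×10⁻² / 1.51×10⁻⁵ = 6.41×10⁻⁹ F.
U₁ = 2.86×10⁻⁵ J.
Isolated ⇒ Q is held fixed. C₂ = 4.12 C₁ and U = Q²/(2C), so U₂/U₁ = C₁/C₂ = 0.243.
U₂ = 0.243 × 2.86×10⁻⁵ = 6.95×10⁻⁶ J.

U ≈ 6.95 μJ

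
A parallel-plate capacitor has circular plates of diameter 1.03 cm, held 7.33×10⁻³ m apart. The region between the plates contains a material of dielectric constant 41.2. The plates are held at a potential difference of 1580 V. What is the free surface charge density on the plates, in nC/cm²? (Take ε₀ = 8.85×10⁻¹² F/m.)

7.86 nC/cm²

A = π(1.03/2 cm)² = 8.33×10⁻⁵ m².
C = κε₀A/d = 41.2 × 8.85×10⁻¹² × 8.33×10⁻⁵ / 7.33×10⁻³ = 4.14×10⁻¹² F.
σ = Q/A = CV/A = 4.14×10⁻¹² × 1580 / 8.33×10⁻⁵ = 7.86×10⁻⁵ C/m².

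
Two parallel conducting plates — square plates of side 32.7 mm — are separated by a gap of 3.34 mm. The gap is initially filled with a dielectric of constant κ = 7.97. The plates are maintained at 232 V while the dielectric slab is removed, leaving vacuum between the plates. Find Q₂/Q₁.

0.125

Battery connected ⇒ V is held fixed.
C₂ = 0.125 C₁ and Q = CV, so Q₂/Q₁ = C₂/C₁ = 0.125.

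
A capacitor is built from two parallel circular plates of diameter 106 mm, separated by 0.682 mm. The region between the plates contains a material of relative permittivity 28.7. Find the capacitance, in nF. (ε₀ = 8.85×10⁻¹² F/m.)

A = π(106/2 mm)² = 8.82×10⁻³ m².
C = κε₀A/d = 28.7 × 8.85×10⁻¹² × 8.82×10⁻³ / 6.82×10⁻⁴ = 3.29×10⁻⁹ F.

3.29 nF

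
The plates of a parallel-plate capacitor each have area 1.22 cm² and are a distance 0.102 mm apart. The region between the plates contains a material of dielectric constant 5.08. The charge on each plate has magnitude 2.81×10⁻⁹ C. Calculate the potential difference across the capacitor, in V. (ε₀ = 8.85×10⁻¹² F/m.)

52.3 V

A = 1.22 cm² = 1.22×10⁻⁴ m².
C = κε₀A/d = 5.08 × 8.85×10⁻¹² × 1.22×10⁻⁴ / 1.02×10⁻⁴ = 5.38×10⁻¹¹ F.
V = Q/C = 2.81×10⁻⁹ / 5.38×10⁻¹¹ = 52.3 V.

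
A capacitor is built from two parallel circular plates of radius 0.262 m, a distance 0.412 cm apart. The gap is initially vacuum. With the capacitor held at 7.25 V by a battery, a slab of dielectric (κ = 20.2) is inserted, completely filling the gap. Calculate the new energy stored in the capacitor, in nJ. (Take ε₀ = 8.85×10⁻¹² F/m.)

246 nJ

A = π(0.262 m)² = 0.216 m².
Initially C₁ = ε₀A/d = 8.85×10⁻¹² × 0.216 / 4.12×10⁻³ = 4.63×10⁻¹⁰ F.
U₁ = 1.22×10⁻⁸ J.
Battery connected ⇒ V is held fixed. C₂ = 20.2 C₁ and U = ½CV², so U₂/U₁ = C₂/C₁ = 20.2.
U₂ = 20.2 × 1.22×10⁻⁸ = 2.46×10⁻⁷ J.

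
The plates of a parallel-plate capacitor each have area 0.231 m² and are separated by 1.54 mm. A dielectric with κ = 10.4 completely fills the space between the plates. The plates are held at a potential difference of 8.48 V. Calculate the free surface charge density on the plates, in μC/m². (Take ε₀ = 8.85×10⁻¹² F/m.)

C = κε₀A/d = 10.4 × 8.85×10⁻¹² × 0.231 / 1.54×10⁻³ = 1.38×10⁻⁸ F.
σ = Q/A = CV/A = 1.38×10⁻⁸ × 8.48 / 0.231 = 5.07×10⁻⁷ C/m².

0.507 μC/m²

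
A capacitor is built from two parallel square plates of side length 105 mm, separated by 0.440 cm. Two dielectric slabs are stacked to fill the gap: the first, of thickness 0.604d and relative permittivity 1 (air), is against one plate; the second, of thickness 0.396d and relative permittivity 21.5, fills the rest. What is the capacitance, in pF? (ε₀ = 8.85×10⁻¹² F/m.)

A = (105 mm)² = 1.10×10⁻² m².
Stacked slabs ⇒ two capacitors in series, each with the full plate area.
C₁ = κ₁ε₀A/d₁ = 1.00 × 8.85×10⁻¹² × 1.10×10⁻² / 2.66×10⁻³ = 3.67×10⁻¹¹ F.
C₂ = κ₂ε₀A/d₂ = 21.5 × 8.85×10⁻¹² × 1.10×10⁻² / 1.74×10⁻³ = 1.20×10⁻⁹ F.
C = (1/C₁ + 1/C₂)⁻¹ = 3.56×10⁻¹¹ F.

C ≈ 35.6 pF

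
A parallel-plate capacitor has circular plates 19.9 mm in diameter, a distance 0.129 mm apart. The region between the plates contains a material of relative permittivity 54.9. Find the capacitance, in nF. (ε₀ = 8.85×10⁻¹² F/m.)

1.17 nF

A = π(19.9/2 mm)² = 3.11×10⁻⁴ m².
C = κε₀A/d = 54.9 × 8.85×10⁻¹² × 3.11×10⁻⁴ / 1.29×10⁻⁴ = 1.17×10⁻⁹ F.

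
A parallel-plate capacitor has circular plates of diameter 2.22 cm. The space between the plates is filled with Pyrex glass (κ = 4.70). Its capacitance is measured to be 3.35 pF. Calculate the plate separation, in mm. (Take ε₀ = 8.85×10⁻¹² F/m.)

4.81 mm

A = π(2.22/2 cm)² = 3.87×10⁻⁴ m².
d = κε₀A/C = 4.70 × 8.85×10⁻¹² × 3.87×10⁻⁴ / 3.35×10⁻¹² = 4.81×10⁻³ m.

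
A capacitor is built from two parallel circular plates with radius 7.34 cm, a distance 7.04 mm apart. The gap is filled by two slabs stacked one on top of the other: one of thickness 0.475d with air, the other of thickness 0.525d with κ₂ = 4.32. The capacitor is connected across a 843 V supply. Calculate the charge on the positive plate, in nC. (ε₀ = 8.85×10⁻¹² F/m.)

A = π(7.34 cm)² = 1.69×10⁻² m².
Stacked slabs ⇒ two capacitors in series, each with the full plate area.
C₁ = κ₁ε₀A/d₁ = 1.00 × 8.85×10⁻¹² × 1.69×10⁻² / 3.34×10⁻³ = 4.48×10⁻¹¹ F.
C₂ = κ₂ε₀A/d₂ = 4.32 × 8.85×10⁻¹² × 1.69×10⁻² / 3.70×10⁻³ = 1.75×10⁻¹⁰ F.
C = (1/C₁ + 1/C₂)⁻¹ = 3.57×10⁻¹¹ F.
Q = CV = 3.57×10⁻¹¹ × 843 = 3.01×10⁻⁸ C.

30.1 nC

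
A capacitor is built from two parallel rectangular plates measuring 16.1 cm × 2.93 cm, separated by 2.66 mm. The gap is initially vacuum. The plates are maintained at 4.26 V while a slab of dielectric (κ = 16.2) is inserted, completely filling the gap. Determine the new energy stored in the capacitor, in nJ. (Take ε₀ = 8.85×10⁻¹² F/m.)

A = 16.1 × 2.93 cm² = 4.72×10⁻³ m².
Initially C₁ = ε₀A/d = 8.85×10⁻¹² × 4.72×10⁻³ / 2.66×10⁻³ = 1.57×10⁻¹¹ F.
U₁ = 1.42×10⁻¹⁰ J.
Battery connected ⇒ V is held fixed. C₂ = 16.2 C₁ and U = ½CV², so U₂/U₁ = C₂/C₁ = 16.2.
U₂ = 16.2 × 1.42×10⁻¹⁰ = 2.31×10⁻⁹ J.

2.31 nJ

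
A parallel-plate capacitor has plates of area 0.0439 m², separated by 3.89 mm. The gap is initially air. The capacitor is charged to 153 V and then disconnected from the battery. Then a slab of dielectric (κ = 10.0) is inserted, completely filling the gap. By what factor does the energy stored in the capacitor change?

U₂/U₁ ≈ 0.100

Isolated ⇒ Q is held fixed.
C₂ = 10.0 C₁ and U = Q²/(2C), so U₂/U₁ = C₁/C₂ = 0.100.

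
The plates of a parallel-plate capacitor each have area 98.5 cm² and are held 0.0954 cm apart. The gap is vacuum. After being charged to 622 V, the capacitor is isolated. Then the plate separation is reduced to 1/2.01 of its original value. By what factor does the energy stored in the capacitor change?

Isolated ⇒ Q is held fixed.
C₂ = 2.01 C₁ and U = Q²/(2C), so U₂/U₁ = C₁/C₂ = 0.498.

0.498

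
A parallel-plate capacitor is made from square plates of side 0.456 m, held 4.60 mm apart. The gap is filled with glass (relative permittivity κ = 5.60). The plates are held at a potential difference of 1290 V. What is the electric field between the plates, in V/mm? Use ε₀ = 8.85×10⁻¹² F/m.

E ≈ 280 V/mm

E = V/d = 1290 / 4.60×10⁻³ = 2.80×10⁵ V/m.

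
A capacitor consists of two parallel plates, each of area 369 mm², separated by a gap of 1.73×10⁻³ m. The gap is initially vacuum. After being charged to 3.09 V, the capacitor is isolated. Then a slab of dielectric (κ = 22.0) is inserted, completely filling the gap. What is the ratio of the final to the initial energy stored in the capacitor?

Isolated ⇒ Q is held fixed.
C₂ = 22.0 C₁ and U = Q²/(2C), so U₂/U₁ = C₁/C₂ = 0.0455.

U₂/U₁ ≈ 0.0455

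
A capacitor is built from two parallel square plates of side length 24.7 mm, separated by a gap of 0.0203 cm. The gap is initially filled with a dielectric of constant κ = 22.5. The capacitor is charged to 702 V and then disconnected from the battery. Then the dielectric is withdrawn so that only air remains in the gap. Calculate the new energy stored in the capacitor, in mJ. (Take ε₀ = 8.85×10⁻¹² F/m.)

U ≈ 3.32 mJ

A = (24.7 mm)² = 6.10×10⁻⁴ m².
Initially C₁ = κε₀A/d = 22.5 × 8.85×10⁻¹² × 6.10×10⁻⁴ / 2.03×10⁻⁴ = 5.98×10⁻¹⁰ F.
U₁ = 1.47×10⁻⁴ J.
Isolated ⇒ Q is held fixed. C₂ = 0.0444 C₁ and U = Q²/(2C), so U₂/U₁ = C₁/C₂ = 22.5.
U₂ = 22.5 × 1.47×10⁻⁴ = 3.32×10⁻³ J.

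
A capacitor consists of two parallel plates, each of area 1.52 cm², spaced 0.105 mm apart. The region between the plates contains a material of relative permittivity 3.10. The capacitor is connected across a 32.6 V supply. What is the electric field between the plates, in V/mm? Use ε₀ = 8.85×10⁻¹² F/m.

310 V/mm

E = V/d = 32.6 / 1.05×10⁻⁴ = 3.10×10⁵ V/m.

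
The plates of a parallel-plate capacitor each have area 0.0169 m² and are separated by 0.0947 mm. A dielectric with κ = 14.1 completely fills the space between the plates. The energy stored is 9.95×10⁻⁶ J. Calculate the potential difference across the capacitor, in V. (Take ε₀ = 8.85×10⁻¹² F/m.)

C = κε₀A/d = 14.1 × 8.85×10⁻¹² × 1.69×10⁻² / 9.47×10⁻⁵ = 2.23×10⁻⁸ F.
V = √(2U/C) = √(2 × 9.95×10⁻⁶ / 2.23×10⁻⁸) = 29.9 V.

V ≈ 29.9 V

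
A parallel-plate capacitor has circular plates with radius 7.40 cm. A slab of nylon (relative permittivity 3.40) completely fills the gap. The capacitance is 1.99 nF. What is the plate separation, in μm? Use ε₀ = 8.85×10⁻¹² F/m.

260 μm

A = π(7.40 cm)² = 1.72×10⁻² m².
d = κε₀A/C = 3.40 × 8.85×10⁻¹² × 1.72×10⁻² / 1.99×10⁻⁹ = 2.60×10⁻⁴ m.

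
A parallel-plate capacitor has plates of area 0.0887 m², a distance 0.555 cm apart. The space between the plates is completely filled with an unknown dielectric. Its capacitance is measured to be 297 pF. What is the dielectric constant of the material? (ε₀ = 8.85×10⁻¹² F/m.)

2.10

κ = Cd/(ε₀A) = 2.97×10⁻¹⁰ × 5.55×10⁻³ / (8.85×10⁻¹² × 8.87×10⁻²) = 2.10.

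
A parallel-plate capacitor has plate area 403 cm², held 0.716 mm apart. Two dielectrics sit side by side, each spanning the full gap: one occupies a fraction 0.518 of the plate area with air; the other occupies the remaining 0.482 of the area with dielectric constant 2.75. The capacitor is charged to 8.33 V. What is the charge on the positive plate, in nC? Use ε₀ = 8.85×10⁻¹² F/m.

7.65 nC

A = 403 cm² = 4.03×10⁻² m².
Side-by-side slabs ⇒ two capacitors in parallel, each spanning the full gap.
C₁ = κ₁ε₀A₁/d = 1.00 × 8.85×10⁻¹² × 2.09×10⁻² / 7.16×10⁻⁴ = 2.58×10⁻¹⁰ F.
C₂ = κ₂ε₀A₂/d = 2.75 × 8.85×10⁻¹² × 1.94×10⁻² / 7.16×10⁻⁴ = 6.60×10⁻¹⁰ F.
C = C₁ + C₂ = 9.18×10⁻¹⁰ F.
Q = CV = 9.18×10⁻¹⁰ × 8.33 = 7.65×10⁻⁹ C.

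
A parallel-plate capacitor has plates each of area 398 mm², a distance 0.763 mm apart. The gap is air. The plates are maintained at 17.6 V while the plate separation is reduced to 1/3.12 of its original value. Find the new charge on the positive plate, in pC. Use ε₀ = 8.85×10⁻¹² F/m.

A = 398 mm² = 3.98×10⁻⁴ m².
Initially C₁ = ε₀A/d = 8.85×10⁻¹² × 3.98×10⁻⁴ / 7.63×10⁻⁴ = 4.62×10⁻¹² F.
Q₁ = 8.12×10⁻¹¹ C.
Battery connected ⇒ V is held fixed. C₂ = 3.12 C₁ and Q = CV, so Q₂/Q₁ = C₂/C₁ = 3.12.
Q₂ = 3.12 × 8.12×10⁻¹¹ = 2.53×10⁻¹⁰ C.

Q ≈ 253 pC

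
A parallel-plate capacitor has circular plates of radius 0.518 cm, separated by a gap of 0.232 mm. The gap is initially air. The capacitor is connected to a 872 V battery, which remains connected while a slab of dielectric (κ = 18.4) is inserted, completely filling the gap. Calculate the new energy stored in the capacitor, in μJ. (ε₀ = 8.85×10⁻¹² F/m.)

22.5 μJ

A = π(0.518 cm)² = 8.43×10⁻⁵ m².
Initially C₁ = ε₀A/d = 8.85×10⁻¹² × 8.43×10⁻⁵ / 2.32×10⁻⁴ = 3.22×10⁻¹² F.
U₁ = 1.22×10⁻⁶ J.
Battery connected ⇒ V is held fixed. C₂ = 18.4 C₁ and U = ½CV², so U₂/U₁ = C₂/C₁ = 18.4.
U₂ = 18.4 × 1.22×10⁻⁶ = 2.25×10⁻⁵ J.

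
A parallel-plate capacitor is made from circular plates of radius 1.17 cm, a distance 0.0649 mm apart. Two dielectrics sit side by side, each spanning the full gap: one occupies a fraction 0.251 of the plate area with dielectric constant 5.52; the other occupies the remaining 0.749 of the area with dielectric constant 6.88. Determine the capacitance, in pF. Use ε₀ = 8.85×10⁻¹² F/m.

A = π(1.17 cm)² = 4.30×10⁻⁴ m².
Side-by-side slabs ⇒ two capacitors in parallel, each spanning the full gap.
C₁ = κ₁ε₀A₁/d = 5.52 × 8.85×10⁻¹² × 1.08×10⁻⁴ / 6.49×10⁻⁵ = 8.13×10⁻¹¹ F.
C₂ = κ₂ε₀A₂/d = 6.88 × 8.85×10⁻¹² × 3.22×10⁻⁴ / 6.49×10⁻⁵ = 3.02×10⁻¹⁰ F.
C = C₁ + C₂ = 3.83×10⁻¹⁰ F.

C ≈ 383 pF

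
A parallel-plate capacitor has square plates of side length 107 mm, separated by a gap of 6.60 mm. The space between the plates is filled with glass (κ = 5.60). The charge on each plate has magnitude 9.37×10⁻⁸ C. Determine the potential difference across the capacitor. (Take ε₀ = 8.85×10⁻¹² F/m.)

A = (107 mm)² = 1.14×10⁻² m².
C = κε₀A/d = 5.60 × 8.85×10⁻¹² × 1.14×10⁻² / 6.60×10⁻³ = 8.60×10⁻¹¹ F.
V = Q/C = 9.37×10⁻⁸ / 8.60×10⁻¹¹ = 1.09×10³ V.

1.09 kV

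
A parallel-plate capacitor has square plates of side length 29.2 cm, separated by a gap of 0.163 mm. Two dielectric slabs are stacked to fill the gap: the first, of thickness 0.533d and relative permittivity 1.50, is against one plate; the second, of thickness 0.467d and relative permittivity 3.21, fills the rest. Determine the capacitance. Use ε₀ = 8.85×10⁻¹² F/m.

C ≈ 9.24 nF

A = (29.2 cm)² = 8.53×10⁻² m².
Stacked slabs ⇒ two capacitors in series, each with the full plate area.
C₁ = κ₁ε₀A/d₁ = 1.50 × 8.85×10⁻¹² × 8.53×10⁻² / 8.69×10⁻⁵ = 1.30×10⁻⁸ F.
C₂ = κ₂ε₀A/d₂ = 3.21 × 8.85×10⁻¹² × 8.53×10⁻² / 7.61×10⁻⁵ = 3.18×10⁻⁸ F.
C = (1/C₁ + 1/C₂)⁻¹ = 9.24×10⁻⁹ F.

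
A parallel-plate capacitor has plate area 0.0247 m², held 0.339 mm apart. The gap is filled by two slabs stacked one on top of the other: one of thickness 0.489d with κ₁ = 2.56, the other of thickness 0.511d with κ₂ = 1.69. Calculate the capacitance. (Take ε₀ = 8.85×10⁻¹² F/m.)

1.31 nF

Stacked slabs ⇒ two capacitors in series, each with the full plate area.
C₁ = κ₁ε₀A/d₁ = 2.56 × 8.85×10⁻¹² × 2.47×10⁻² / 1.66×10⁻⁴ = 3.38×10⁻⁹ F.
C₂ = κ₂ε₀A/d₂ = 1.69 × 8.85×10⁻¹² × 2.47×10⁻² / 1.73×10⁻⁴ = 2.13×10⁻⁹ F.
C = (1/C₁ + 1/C₂)⁻¹ = 1.31×10⁻⁹ F.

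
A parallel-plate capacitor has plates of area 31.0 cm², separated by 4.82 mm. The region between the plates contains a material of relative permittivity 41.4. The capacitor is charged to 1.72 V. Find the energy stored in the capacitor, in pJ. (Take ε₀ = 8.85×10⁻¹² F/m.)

A = 31.0 cm² = 3.10×10⁻³ m².
C = κε₀A/d = 41.4 × 8.85×10⁻¹² × 3.10×10⁻³ / 4.82×10⁻³ = 2.36×10⁻¹⁰ F.
U = ½CV² = ½ × 2.36×10⁻¹⁰ × (1.72)² = 3.49×10⁻¹⁰ J.

349 pJ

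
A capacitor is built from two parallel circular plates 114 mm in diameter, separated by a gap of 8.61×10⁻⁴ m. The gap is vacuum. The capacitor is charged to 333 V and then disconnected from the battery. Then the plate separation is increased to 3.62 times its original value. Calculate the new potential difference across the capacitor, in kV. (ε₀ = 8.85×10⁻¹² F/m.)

A = π(114/2 mm)² = 1.02×10⁻² m².
Initially C₁ = ε₀A/d = 8.85×10⁻¹² × 1.02×10⁻² / 8.61×10⁻⁴ = 1.05×10⁻¹⁰ F.
V₁ = 3.33×10² V.
Isolated ⇒ Q is held fixed. C₂ = 0.276 C₁ and V = Q/C, so V₂/V₁ = C₁/C₂ = 3.62.
V₂ = 3.62 × 3.33×10² = 1.21×10³ V.

1.21 kV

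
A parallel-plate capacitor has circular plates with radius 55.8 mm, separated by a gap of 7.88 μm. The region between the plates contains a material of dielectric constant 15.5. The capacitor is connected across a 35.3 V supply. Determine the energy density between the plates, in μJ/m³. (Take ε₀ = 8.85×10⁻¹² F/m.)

E = V/d = 35.3 / 7.88×10⁻⁶ = 4.48×10⁶ V/m.
u = ½κε₀E² = ½ × 15.5 × 8.85×10⁻¹² × (4.48×10⁶)² = 1.38×10³ J/m³.

u ≈ 1.38×10⁹ μJ/m³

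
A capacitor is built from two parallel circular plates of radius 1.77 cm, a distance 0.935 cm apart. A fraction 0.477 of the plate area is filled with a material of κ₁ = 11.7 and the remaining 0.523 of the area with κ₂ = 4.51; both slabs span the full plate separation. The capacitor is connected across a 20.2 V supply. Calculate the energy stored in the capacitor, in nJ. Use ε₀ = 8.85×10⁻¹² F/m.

A = π(1.77 cm)² = 9.84×10⁻⁴ m².
Side-by-side slabs ⇒ two capacitors in parallel, each spanning the full gap.
C₁ = κ₁ε₀A₁/d = 11.7 × 8.85×10⁻¹² × 4.69×10⁻⁴ / 9.35×10⁻³ = 5.20×10⁻¹² F.
C₂ = κ₂ε₀A₂/d = 4.51 × 8.85×10⁻¹² × 5.15×10⁻⁴ / 9.35×10⁻³ = 2.20×10⁻¹² F.
C = C₁ + C₂ = 7.40×10⁻¹² F.
U = ½CV² = ½ × 7.40×10⁻¹² × (20.2)² = 1.51×10⁻⁹ J.

U ≈ 1.51 nJ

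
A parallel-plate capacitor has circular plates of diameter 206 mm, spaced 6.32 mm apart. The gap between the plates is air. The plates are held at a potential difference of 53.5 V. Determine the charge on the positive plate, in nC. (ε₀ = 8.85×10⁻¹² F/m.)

2.50 nC

A = π(206/2 mm)² = 3.33×10⁻² m².
C = ε₀A/d = 8.85×10⁻¹² × 3.33×10⁻² / 6.32×10⁻³ = 4.67×10⁻¹¹ F.
Q = CV = 4.67×10⁻¹¹ × 53.5 = 2.50×10⁻⁹ C.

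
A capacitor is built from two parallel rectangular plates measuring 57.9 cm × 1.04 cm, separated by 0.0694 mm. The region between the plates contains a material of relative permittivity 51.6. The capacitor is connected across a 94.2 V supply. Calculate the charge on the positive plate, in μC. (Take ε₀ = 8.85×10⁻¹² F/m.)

A = 57.9 × 1.04 cm² = 6.02×10⁻³ m².
C = κε₀A/d = 51.6 × 8.85×10⁻¹² × 6.02×10⁻³ / 6.94×10⁻⁵ = 3.96×10⁻⁸ F.
Q = CV = 3.96×10⁻⁸ × 94.2 = 3.73×10⁻⁶ C.

3.73 μC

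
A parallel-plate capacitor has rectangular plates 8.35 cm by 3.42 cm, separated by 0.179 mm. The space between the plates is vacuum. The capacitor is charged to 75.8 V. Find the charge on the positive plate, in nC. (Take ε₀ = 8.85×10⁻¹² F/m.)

10.7 nC

A = 8.35 × 3.42 cm² = 2.86×10⁻³ m².
C = ε₀A/d = 8.85×10⁻¹² × 2.86×10⁻³ / 1.79×10⁻⁴ = 1.41×10⁻¹⁰ F.
Q = CV = 1.41×10⁻¹⁰ × 75.8 = 1.07×10⁻⁸ C.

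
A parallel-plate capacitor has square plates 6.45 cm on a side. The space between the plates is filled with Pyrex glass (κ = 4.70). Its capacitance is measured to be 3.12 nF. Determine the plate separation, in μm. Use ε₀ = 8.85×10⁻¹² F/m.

d ≈ 55.5 μm

A = (6.45 cm)² = 4.16×10⁻³ m².
d = κε₀A/C = 4.70 × 8.85×10⁻¹² × 4.16×10⁻³ / 3.12×10⁻⁹ = 5.55×10⁻⁵ m.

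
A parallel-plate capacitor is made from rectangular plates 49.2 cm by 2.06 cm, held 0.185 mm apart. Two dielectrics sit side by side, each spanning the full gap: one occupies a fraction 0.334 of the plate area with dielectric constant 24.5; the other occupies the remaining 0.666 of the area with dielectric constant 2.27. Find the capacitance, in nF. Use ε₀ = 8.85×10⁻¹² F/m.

A = 49.2 × 2.06 cm² = 1.01×10⁻² m².
Side-by-side slabs ⇒ two capacitors in parallel, each spanning the full gap.
C₁ = κ₁ε₀A₁/d = 24.5 × 8.85×10⁻¹² × 3.39×10⁻³ / 1.85×10⁻⁴ = 3.97×10⁻⁹ F.
C₂ = κ₂ε₀A₂/d = 2.27 × 8.85×10⁻¹² × 6.75×10⁻³ / 1.85×10⁻⁴ = 7.33×10⁻¹⁰ F.
C = C₁ + C₂ = 4.70×10⁻⁹ F.

C ≈ 4.70 nF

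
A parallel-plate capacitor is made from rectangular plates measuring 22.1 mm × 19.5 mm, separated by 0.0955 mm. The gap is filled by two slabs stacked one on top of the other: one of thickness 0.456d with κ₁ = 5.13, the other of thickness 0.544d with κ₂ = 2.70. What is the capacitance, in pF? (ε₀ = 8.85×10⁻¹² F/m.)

138 pF

A = 22.1 × 19.5 mm² = 4.31×10⁻⁴ m².
Stacked slabs ⇒ two capacitors in series, each with the full plate area.
C₁ = κ₁ε₀A/d₁ = 5.13 × 8.85×10⁻¹² × 4.31×10⁻⁴ / 4.35×10⁻⁵ = 4.49×10⁻¹⁰ F.
C₂ = κ₂ε₀A/d₂ = 2.70 × 8.85×10⁻¹² × 4.31×10⁻⁴ / 5.20×10⁻⁵ = 1.98×10⁻¹⁰ F.
C = (1/C₁ + 1/C₂)⁻¹ = 1.38×10⁻¹⁰ F.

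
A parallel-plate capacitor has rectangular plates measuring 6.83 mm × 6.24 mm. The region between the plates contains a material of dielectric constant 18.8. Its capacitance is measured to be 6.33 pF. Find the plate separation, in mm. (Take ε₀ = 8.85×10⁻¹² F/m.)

1.12 mm

A = 6.83 × 6.24 mm² = 4.26×10⁻⁵ m².
d = κε₀A/C = 18.8 × 8.85×10⁻¹² × 4.26×10⁻⁵ / 6.33×10⁻¹² = 1.12×10⁻³ m.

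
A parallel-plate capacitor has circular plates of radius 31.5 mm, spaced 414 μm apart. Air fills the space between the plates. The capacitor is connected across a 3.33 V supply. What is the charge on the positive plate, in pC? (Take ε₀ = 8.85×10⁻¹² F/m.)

222 pC

A = π(31.5 mm)² = 3.12×10⁻³ m².
C = ε₀A/d = 8.85×10⁻¹² × 3.12×10⁻³ / 4.14×10⁻⁴ = 6.66×10⁻¹¹ F.
Q = CV = 6.66×10⁻¹¹ × 3.33 = 2.22×10⁻¹⁰ C.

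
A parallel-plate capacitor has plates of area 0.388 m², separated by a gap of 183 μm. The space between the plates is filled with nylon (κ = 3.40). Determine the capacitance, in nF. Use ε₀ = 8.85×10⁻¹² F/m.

C = κε₀A/d = 3.40 × 8.85×10⁻¹² × 0.388 / 1.83×10⁻⁴ = 6.38×10⁻⁸ F.

C ≈ 63.8 nF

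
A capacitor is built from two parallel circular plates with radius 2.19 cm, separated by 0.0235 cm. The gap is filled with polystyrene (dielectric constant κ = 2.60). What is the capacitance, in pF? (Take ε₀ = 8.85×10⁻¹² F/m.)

C ≈ 148 pF

A = π(2.19 cm)² = 1.51×10⁻³ m².
C = κε₀A/d = 2.60 × 8.85×10⁻¹² × 1.51×10⁻³ / 2.35×10⁻⁴ = 1.48×10⁻¹⁰ F.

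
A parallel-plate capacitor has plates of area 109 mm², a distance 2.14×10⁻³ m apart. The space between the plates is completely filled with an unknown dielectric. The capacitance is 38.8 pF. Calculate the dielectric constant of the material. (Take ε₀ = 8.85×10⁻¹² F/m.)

A = 109 mm² = 1.09×10⁻⁴ m².
κ = Cd/(ε₀A) = 3.88×10⁻¹¹ × 2.14×10⁻³ / (8.85×10⁻¹² × 1.09×10⁻⁴) = 86.1.

κ ≈ 86.1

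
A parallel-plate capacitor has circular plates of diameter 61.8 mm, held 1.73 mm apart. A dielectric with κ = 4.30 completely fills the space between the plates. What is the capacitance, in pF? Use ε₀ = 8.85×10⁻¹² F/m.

A = π(61.8/2 mm)² = 3.00×10⁻³ m².
C = κε₀A/d = 4.30 × 8.85×10⁻¹² × 3.00×10⁻³ / 1.73×10⁻³ = 6.60×10⁻¹¹ F.

66.0 pF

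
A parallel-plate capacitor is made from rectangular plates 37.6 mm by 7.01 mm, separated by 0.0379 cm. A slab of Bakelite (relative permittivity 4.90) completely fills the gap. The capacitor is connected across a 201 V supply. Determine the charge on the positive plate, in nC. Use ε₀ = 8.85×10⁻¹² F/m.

6.06 nC

A = 37.6 × 7.01 mm² = 2.64×10⁻⁴ m².
C = κε₀A/d = 4.90 × 8.85×10⁻¹² × 2.64×10⁻⁴ / 3.79×10⁻⁴ = 3.02×10⁻¹¹ F.
Q = CV = 3.02×10⁻¹¹ × 201 = 6.06×10⁻⁹ C.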